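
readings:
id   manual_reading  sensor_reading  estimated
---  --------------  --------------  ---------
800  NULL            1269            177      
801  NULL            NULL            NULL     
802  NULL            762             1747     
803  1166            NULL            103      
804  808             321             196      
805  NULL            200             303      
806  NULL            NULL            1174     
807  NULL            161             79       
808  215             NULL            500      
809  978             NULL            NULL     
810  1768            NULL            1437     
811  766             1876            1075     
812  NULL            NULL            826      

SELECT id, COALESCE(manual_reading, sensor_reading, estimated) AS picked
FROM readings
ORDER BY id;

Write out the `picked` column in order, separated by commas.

1269, NULL, 762, 1166, 808, 200, 1174, 161, 215, 978, 1768, 766, 826

id=800: manual_reading=NULL, sensor_reading=1269 → 1269
id=801: manual_reading=NULL, sensor_reading=NULL, estimated=NULL (all NULL) → NULL
id=802: manual_reading=NULL, sensor_reading=762 → 762
id=803: manual_reading=1166 → 1166
id=804: manual_reading=808 → 808
id=805: manual_reading=NULL, sensor_reading=200 → 200
id=806: manual_reading=NULL, sensor_reading=NULL, estimated=1174 → 1174
id=807: manual_reading=NULL, sensor_reading=161 → 161
id=808: manual_reading=215 → 215
id=809: manual_reading=978 → 978
id=810: manual_reading=1768 → 1768
id=811: manual_reading=766 → 766
id=812: manual_reading=NULL, sensor_reading=NULL, estimated=826 → 826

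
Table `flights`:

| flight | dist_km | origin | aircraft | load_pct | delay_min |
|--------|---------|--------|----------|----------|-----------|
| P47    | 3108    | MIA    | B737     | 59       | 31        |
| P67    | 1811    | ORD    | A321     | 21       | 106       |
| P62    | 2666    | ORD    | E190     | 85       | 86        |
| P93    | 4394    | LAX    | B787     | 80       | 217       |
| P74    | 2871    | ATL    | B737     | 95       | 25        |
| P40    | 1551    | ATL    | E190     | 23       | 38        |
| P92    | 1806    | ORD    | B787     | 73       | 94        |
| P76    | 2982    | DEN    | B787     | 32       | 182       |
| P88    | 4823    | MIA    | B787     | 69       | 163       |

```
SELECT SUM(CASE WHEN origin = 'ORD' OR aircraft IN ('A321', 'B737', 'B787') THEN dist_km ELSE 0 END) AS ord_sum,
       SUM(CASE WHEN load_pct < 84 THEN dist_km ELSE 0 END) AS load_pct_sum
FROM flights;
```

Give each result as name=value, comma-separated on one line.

ord_sum=24461, load_pct_sum=20475

[ord_sum: origin = 'ORD' OR aircraft IN ('A321', 'B737', 'B787')]
flight=P47: ✓ → 3108
flight=P67: ✓ → 1811
flight=P62: ✓ → 2666
flight=P93: ✓ → 4394
flight=P74: ✓ → 2871
flight=P40: ✗
flight=P92: ✓ → 1806
flight=P76: ✓ → 2982
flight=P88: ✓ → 4823
ord_sum = 3108 + 1811 + 2666 + 4394 + 2871 + 1806 + 2982 + 4823 = 24461
—
[load_pct_sum: load_pct < 84]
flight=P47: ✓ → 3108
flight=P67: ✓ → 1811
flight=P62: ✗
flight=P93: ✓ → 4394
flight=P74: ✗
flight=P40: ✓ → 1551
flight=P92: ✓ → 1806
flight=P76: ✓ → 2982
flight=P88: ✓ → 4823
load_pct_sum = 3108 + 1811 + 4394 + 1551 + 1806 + 2982 + 4823 = 20475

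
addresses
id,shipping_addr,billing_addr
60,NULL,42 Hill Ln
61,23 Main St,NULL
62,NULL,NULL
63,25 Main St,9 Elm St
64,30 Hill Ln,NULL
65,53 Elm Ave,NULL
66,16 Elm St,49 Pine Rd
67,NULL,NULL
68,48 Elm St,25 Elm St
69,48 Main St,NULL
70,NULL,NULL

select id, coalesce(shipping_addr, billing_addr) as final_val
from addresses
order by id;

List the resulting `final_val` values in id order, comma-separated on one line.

id=60: shipping_addr=NULL, billing_addr=42 Hill Ln → 42 Hill Ln
id=61: shipping_addr=23 Main St → 23 Main St
id=62: shipping_addr=NULL, billing_addr=NULL (all NULL) → NULL
id=63: shipping_addr=25 Main St → 25 Main St
id=64: shipping_addr=30 Hill Ln → 30 Hill Ln
id=65: shipping_addr=53 Elm Ave → 53 Elm Ave
id=66: shipping_addr=16 Elm St → 16 Elm St
id=67: shipping_addr=NULL, billing_addr=NULL (all NULL) → NULL
id=68: shipping_addr=48 Elm St → 48 Elm St
id=69: shipping_addr=48 Main St → 48 Main St
id=70: shipping_addr=NULL, billing_addr=NULL (all NULL) → NULL

42 Hill Ln, 23 Main St, NULL, 25 Main St, 30 Hill Ln, 53 Elm Ave, 16 Elm St, NULL, 48 Elm St, 48 Main St, NULL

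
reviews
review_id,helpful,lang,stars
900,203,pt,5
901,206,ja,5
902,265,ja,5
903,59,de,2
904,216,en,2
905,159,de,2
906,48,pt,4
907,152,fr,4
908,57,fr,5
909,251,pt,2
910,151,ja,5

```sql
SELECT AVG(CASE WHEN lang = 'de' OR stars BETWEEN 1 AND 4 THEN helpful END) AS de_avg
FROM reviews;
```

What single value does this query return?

147.5

review_id=900: ✗
review_id=901: ✗
review_id=902: ✗
review_id=903: ✓ → 59
review_id=904: ✓ → 216
review_id=905: ✓ → 159
review_id=906: ✓ → 48
review_id=907: ✓ → 152
review_id=908: ✗
review_id=909: ✓ → 251
review_id=910: ✗
de_avg = (59 + 216 + 159 + 48 + 152 + 251) / 6 = 147.5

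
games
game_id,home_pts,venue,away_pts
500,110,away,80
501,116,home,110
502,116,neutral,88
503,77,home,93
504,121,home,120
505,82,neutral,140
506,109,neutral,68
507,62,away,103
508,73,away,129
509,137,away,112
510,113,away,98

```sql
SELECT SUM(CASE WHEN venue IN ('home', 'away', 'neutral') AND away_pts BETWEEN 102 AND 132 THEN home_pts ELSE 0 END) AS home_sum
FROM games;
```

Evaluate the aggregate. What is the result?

509

game_id=500: ✗
game_id=501: ✓ → 116
game_id=502: ✗
game_id=503: ✗
game_id=504: ✓ → 121
game_id=505: ✗
game_id=506: ✗
game_id=507: ✓ → 62
game_id=508: ✓ → 73
game_id=509: ✓ → 137
game_id=510: ✗
home_sum = 116 + 121 + 62 + 73 + 137 = 509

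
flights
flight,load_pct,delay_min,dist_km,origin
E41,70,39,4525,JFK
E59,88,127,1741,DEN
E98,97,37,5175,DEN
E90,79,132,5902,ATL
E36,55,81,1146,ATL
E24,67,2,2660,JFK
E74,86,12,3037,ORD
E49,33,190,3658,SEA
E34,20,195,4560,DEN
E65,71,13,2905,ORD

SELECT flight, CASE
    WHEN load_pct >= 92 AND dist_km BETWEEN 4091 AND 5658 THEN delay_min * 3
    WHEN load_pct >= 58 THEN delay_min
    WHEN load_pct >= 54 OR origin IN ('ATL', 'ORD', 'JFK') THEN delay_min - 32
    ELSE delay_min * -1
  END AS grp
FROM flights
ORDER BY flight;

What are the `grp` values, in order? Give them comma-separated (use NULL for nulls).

flight=E24: load_pct >= 58 → 2
flight=E34: ELSE → -195
flight=E36: load_pct >= 54 OR origin IN ('ATL', 'ORD', 'JFK') → 49
flight=E41: load_pct >= 58 → 39
flight=E49: ELSE → -190
flight=E59: load_pct >= 58 → 127
flight=E65: load_pct >= 58 → 13
flight=E74: load_pct >= 58 → 12
flight=E90: load_pct >= 58 → 132
flight=E98: load_pct >= 92 AND dist_km BETWEEN 4091 AND 5658 → 111

2, -195, 49, 39, -190, 127, 13, 12, 132, 111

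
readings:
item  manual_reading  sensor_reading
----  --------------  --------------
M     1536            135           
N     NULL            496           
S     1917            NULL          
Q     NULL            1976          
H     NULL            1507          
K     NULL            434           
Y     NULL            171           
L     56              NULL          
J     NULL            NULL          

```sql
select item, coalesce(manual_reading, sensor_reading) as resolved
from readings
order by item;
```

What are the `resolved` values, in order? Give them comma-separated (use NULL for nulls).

1507, NULL, 434, 56, 1536, 496, 1976, 1917, 171

item=H: manual_reading=NULL, sensor_reading=1507 → 1507
item=J: manual_reading=NULL, sensor_reading=NULL (all NULL) → NULL
item=K: manual_reading=NULL, sensor_reading=434 → 434
item=L: manual_reading=56 → 56
item=M: manual_reading=1536 → 1536
item=N: manual_reading=NULL, sensor_reading=496 → 496
item=Q: manual_reading=NULL, sensor_reading=1976 → 1976
item=S: manual_reading=1917 → 1917
item=Y: manual_reading=NULL, sensor_reading=171 → 171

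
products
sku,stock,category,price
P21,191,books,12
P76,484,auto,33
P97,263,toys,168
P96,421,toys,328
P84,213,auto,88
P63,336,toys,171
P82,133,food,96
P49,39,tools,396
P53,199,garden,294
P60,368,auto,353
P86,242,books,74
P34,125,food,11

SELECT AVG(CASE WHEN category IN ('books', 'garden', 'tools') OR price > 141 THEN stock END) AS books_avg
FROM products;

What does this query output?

257.375

sku=P21: ✓ → 191
sku=P76: ✗
sku=P97: ✓ → 263
sku=P96: ✓ → 421
sku=P84: ✗
sku=P63: ✓ → 336
sku=P82: ✗
sku=P49: ✓ → 39
sku=P53: ✓ → 199
sku=P60: ✓ → 368
sku=P86: ✓ → 242
sku=P34: ✗
books_avg = (191 + 263 + 421 + 336 + 39 + 199 + 368 + 242) / 8 = 257.375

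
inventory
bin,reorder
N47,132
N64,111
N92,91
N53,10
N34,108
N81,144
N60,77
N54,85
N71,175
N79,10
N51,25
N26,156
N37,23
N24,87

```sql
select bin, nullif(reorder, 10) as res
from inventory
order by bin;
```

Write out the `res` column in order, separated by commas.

87, 156, 108, 23, 132, 25, NULL, 85, 77, 111, 175, NULL, 144, 91

bin=N24: reorder=87 vs 10: differ → 87
bin=N26: reorder=156 vs 10: differ → 156
bin=N34: reorder=108 vs 10: differ → 108
bin=N37: reorder=23 vs 10: differ → 23
bin=N47: reorder=132 vs 10: differ → 132
bin=N51: reorder=25 vs 10: differ → 25
bin=N53: reorder=10 vs 10: equal → NULL
bin=N54: reorder=85 vs 10: differ → 85
bin=N60: reorder=77 vs 10: differ → 77
bin=N64: reorder=111 vs 10: differ → 111
bin=N71: reorder=175 vs 10: differ → 175
bin=N79: reorder=10 vs 10: equal → NULL
bin=N81: reorder=144 vs 10: differ → 144
bin=N92: reorder=91 vs 10: differ → 91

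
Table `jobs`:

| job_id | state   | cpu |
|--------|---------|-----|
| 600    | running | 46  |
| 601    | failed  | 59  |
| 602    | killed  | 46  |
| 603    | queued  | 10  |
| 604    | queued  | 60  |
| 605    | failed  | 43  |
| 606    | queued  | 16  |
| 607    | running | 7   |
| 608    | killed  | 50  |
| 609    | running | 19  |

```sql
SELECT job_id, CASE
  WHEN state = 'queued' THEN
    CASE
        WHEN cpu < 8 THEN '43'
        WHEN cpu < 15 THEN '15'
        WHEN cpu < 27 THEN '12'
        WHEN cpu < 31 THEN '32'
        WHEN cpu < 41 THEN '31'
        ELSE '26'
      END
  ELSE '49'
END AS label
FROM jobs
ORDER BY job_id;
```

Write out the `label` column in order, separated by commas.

49, 49, 49, 15, 26, 49, 12, 49, 49, 49

job_id=600: state='running' → outer ELSE → 49
job_id=601: state='failed' → outer ELSE → 49
job_id=602: state='killed' → outer ELSE → 49
job_id=603: state='queued' → inner[cpu < 15] → 15
job_id=604: state='queued' → inner[ELSE] → 26
job_id=605: state='failed' → outer ELSE → 49
job_id=606: state='queued' → inner[cpu < 27] → 12
job_id=607: state='running' → outer ELSE → 49
job_id=608: state='killed' → outer ELSE → 49
job_id=609: state='running' → outer ELSE → 49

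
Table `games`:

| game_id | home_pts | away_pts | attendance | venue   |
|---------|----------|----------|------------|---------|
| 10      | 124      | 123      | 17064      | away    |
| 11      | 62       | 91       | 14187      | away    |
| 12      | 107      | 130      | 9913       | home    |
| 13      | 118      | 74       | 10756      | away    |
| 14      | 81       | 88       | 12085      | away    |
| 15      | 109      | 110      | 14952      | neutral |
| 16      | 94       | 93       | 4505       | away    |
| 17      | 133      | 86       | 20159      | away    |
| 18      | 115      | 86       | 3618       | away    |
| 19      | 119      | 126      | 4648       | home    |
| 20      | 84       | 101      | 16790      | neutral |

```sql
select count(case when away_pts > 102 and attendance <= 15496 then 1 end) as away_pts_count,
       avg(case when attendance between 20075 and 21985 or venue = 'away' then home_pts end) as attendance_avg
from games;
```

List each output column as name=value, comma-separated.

[away_pts_count: away_pts > 102 and attendance <= 15496]
game_id=10: ✗
game_id=11: ✗
game_id=12: ✓ → 1
game_id=13: ✗
game_id=14: ✗
game_id=15: ✓ → 1
game_id=16: ✗
game_id=17: ✗
game_id=18: ✗
game_id=19: ✓ → 1
game_id=20: ✗
away_pts_count = COUNT(1, 1, 1) = 3
—
[attendance_avg: attendance between 20075 and 21985 or venue = 'away']
game_id=10: ✓ → 124
game_id=11: ✓ → 62
game_id=12: ✗
game_id=13: ✓ → 118
game_id=14: ✓ → 81
game_id=15: ✗
game_id=16: ✓ → 94
game_id=17: ✓ → 133
game_id=18: ✓ → 115
game_id=19: ✗
game_id=20: ✗
attendance_avg = (124 + 62 + 118 + 81 + 94 + 133 + 115) / 7 = 103.8571428571

away_pts_count=3, attendance_avg=103.8571428571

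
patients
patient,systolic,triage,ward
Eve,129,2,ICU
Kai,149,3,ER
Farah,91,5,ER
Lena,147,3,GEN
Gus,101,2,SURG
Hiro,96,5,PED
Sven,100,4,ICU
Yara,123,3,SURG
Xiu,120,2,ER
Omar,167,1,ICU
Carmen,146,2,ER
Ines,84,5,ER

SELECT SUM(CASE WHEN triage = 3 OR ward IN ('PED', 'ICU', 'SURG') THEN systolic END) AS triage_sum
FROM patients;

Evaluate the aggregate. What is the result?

1012

patient=Eve: ✓ → 129
patient=Kai: ✓ → 149
patient=Farah: ✗
patient=Lena: ✓ → 147
patient=Gus: ✓ → 101
patient=Hiro: ✓ → 96
patient=Sven: ✓ → 100
patient=Yara: ✓ → 123
patient=Xiu: ✗
patient=Omar: ✓ → 167
patient=Carmen: ✗
patient=Ines: ✗
triage_sum = 129 + 149 + 147 + 101 + 96 + 100 + 123 + 167 = 1012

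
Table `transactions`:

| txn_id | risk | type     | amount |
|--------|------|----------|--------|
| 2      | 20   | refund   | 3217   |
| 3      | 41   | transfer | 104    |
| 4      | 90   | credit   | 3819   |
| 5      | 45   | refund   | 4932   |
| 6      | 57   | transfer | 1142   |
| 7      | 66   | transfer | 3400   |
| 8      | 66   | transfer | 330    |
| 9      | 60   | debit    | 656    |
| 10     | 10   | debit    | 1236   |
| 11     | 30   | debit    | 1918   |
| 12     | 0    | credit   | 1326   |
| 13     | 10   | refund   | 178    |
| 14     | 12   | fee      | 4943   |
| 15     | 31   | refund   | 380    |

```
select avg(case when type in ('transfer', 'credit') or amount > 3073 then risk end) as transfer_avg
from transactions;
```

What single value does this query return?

txn_id=2: ✓ → 20
txn_id=3: ✓ → 41
txn_id=4: ✓ → 90
txn_id=5: ✓ → 45
txn_id=6: ✓ → 57
txn_id=7: ✓ → 66
txn_id=8: ✓ → 66
txn_id=9: ✗
txn_id=10: ✗
txn_id=11: ✗
txn_id=12: ✓ → 0
txn_id=13: ✗
txn_id=14: ✓ → 12
txn_id=15: ✗
transfer_avg = (20 + 41 + 90 + 45 + 57 + 66 + 66 + 0 + 12) / 9 = 44.1111111111

44.1111111111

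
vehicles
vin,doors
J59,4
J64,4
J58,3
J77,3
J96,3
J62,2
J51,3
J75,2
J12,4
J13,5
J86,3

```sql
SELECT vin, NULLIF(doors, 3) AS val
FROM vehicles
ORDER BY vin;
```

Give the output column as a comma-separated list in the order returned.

4, 5, NULL, NULL, 4, 2, 4, 2, NULL, NULL, NULL

vin=J12: doors=4 vs 3: differ → 4
vin=J13: doors=5 vs 3: differ → 5
vin=J51: doors=3 vs 3: equal → NULL
vin=J58: doors=3 vs 3: equal → NULL
vin=J59: doors=4 vs 3: differ → 4
vin=J62: doors=2 vs 3: differ → 2
vin=J64: doors=4 vs 3: differ → 4
vin=J75: doors=2 vs 3: differ → 2
vin=J77: doors=3 vs 3: equal → NULL
vin=J86: doors=3 vs 3: equal → NULL
vin=J96: doors=3 vs 3: equal → NULL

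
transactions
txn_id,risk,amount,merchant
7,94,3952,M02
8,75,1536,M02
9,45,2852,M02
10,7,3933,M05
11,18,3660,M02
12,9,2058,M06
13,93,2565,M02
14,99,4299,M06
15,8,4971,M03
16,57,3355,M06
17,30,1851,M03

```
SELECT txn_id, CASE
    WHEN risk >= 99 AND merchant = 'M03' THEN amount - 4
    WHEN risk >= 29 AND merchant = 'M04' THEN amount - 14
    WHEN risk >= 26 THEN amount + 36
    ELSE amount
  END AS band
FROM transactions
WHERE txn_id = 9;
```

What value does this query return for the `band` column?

2888

txn_id = 9: risk=45, amount=2852, merchant=M02.
risk >= 99 AND merchant = 'M03' → false
risk >= 29 AND merchant = 'M04' → false
risk >= 26 → true → 2888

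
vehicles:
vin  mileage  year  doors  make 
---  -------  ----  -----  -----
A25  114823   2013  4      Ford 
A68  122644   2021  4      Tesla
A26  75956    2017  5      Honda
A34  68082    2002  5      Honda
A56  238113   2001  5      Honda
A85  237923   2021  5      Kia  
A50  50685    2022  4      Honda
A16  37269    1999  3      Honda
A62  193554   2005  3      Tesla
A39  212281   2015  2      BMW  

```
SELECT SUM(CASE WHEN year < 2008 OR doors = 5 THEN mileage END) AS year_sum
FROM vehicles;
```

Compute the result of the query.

850897

vin=A25: ✗
vin=A68: ✗
vin=A26: ✓ → 75956
vin=A34: ✓ → 68082
vin=A56: ✓ → 238113
vin=A85: ✓ → 237923
vin=A50: ✗
vin=A16: ✓ → 37269
vin=A62: ✓ → 193554
vin=A39: ✗
year_sum = 75956 + 68082 + 238113 + 237923 + 37269 + 193554 = 850897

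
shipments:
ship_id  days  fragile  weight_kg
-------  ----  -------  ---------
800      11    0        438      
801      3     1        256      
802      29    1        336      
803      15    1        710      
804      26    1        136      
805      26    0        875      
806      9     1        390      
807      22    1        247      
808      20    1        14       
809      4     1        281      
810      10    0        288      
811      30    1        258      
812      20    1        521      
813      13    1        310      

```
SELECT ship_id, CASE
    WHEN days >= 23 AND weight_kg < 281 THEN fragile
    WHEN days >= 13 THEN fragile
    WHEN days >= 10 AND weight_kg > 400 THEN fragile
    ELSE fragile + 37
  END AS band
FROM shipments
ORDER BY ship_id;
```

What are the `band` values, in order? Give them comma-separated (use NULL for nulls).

0, 38, 1, 1, 1, 0, 38, 1, 1, 38, 37, 1, 1, 1

ship_id=800: days >= 10 AND weight_kg > 400 → 0
ship_id=801: ELSE → 38
ship_id=802: days >= 13 → 1
ship_id=803: days >= 13 → 1
ship_id=804: days >= 23 AND weight_kg < 281 → 1
ship_id=805: days >= 13 → 0
ship_id=806: ELSE → 38
ship_id=807: days >= 13 → 1
ship_id=808: days >= 13 → 1
ship_id=809: ELSE → 38
ship_id=810: ELSE → 37
ship_id=811: days >= 23 AND weight_kg < 281 → 1
ship_id=812: days >= 13 → 1
ship_id=813: days >= 13 → 1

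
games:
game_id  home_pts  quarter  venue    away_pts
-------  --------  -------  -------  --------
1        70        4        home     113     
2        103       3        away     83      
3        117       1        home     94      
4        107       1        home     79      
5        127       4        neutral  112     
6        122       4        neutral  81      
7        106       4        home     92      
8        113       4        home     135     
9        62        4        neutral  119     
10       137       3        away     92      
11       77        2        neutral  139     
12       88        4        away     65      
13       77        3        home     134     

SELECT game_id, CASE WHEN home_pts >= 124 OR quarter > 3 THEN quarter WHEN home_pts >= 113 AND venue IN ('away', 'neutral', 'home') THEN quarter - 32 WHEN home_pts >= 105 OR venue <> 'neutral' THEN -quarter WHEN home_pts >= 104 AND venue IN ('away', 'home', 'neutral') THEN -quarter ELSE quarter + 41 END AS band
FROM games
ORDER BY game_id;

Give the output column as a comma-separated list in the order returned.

game_id=1: home_pts >= 124 OR quarter > 3 → 4
game_id=2: home_pts >= 105 OR venue <> 'neutral' → -3
game_id=3: home_pts >= 113 AND venue IN ('away', 'neutral', 'home') → -31
game_id=4: home_pts >= 105 OR venue <> 'neutral' → -1
game_id=5: home_pts >= 124 OR quarter > 3 → 4
game_id=6: home_pts >= 124 OR quarter > 3 → 4
game_id=7: home_pts >= 124 OR quarter > 3 → 4
game_id=8: home_pts >= 124 OR quarter > 3 → 4
game_id=9: home_pts >= 124 OR quarter > 3 → 4
game_id=10: home_pts >= 124 OR quarter > 3 → 3
game_id=11: ELSE → 43
game_id=12: home_pts >= 124 OR quarter > 3 → 4
game_id=13: home_pts >= 105 OR venue <> 'neutral' → -3

4, -3, -31, -1, 4, 4, 4, 4, 4, 3, 43, 4, -3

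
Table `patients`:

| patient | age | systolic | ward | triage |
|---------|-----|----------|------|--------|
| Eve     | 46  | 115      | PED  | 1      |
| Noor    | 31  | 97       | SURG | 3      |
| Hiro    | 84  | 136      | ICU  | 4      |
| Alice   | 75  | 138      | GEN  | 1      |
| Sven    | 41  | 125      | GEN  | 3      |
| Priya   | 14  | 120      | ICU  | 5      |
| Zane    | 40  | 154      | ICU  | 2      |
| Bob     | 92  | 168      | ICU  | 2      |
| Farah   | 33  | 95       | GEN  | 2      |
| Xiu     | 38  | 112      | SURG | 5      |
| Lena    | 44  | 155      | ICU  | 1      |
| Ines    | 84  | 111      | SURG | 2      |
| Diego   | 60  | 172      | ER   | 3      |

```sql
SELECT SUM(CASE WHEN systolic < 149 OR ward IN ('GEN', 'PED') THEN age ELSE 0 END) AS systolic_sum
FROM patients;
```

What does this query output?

446

patient=Eve: ✓ → 46
patient=Noor: ✓ → 31
patient=Hiro: ✓ → 84
patient=Alice: ✓ → 75
patient=Sven: ✓ → 41
patient=Priya: ✓ → 14
patient=Zane: ✗
patient=Bob: ✗
patient=Farah: ✓ → 33
patient=Xiu: ✓ → 38
patient=Lena: ✗
patient=Ines: ✓ → 84
patient=Diego: ✗
systolic_sum = 46 + 31 + 84 + 75 + 41 + 14 + 33 + 38 + 84 = 446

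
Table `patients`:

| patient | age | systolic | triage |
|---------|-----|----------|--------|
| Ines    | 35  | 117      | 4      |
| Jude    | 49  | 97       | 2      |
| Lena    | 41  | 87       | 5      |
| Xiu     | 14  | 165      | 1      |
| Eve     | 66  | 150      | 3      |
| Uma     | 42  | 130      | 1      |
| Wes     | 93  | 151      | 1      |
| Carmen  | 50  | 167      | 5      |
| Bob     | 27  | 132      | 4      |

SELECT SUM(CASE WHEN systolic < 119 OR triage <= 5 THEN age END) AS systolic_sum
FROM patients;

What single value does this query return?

417

patient=Ines: ✓ → 35
patient=Jude: ✓ → 49
patient=Lena: ✓ → 41
patient=Xiu: ✓ → 14
patient=Eve: ✓ → 66
patient=Uma: ✓ → 42
patient=Wes: ✓ → 93
patient=Carmen: ✓ → 50
patient=Bob: ✓ → 27
systolic_sum = 35 + 49 + 41 + 14 + 66 + 42 + 93 + 50 + 27 = 417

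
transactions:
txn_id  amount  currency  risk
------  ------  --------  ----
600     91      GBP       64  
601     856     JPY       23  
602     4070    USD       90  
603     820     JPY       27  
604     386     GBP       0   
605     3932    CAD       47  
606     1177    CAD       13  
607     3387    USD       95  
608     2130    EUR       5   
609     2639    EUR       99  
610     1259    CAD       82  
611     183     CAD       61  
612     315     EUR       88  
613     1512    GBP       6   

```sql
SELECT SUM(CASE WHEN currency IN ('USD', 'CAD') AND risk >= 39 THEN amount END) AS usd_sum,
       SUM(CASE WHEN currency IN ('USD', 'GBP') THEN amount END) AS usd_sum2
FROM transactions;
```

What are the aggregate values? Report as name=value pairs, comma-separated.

[usd_sum: currency IN ('USD', 'CAD') AND risk >= 39]
txn_id=600: ✗
txn_id=601: ✗
txn_id=602: ✓ → 4070
txn_id=603: ✗
txn_id=604: ✗
txn_id=605: ✓ → 3932
txn_id=606: ✗
txn_id=607: ✓ → 3387
txn_id=608: ✗
txn_id=609: ✗
txn_id=610: ✓ → 1259
txn_id=611: ✓ → 183
txn_id=612: ✗
txn_id=613: ✗
usd_sum = 4070 + 3932 + 3387 + 1259 + 183 = 12831
—
[usd_sum2: currency IN ('USD', 'GBP')]
txn_id=600: ✓ → 91
txn_id=601: ✗
txn_id=602: ✓ → 4070
txn_id=603: ✗
txn_id=604: ✓ → 386
txn_id=605: ✗
txn_id=606: ✗
txn_id=607: ✓ → 3387
txn_id=608: ✗
txn_id=609: ✗
txn_id=610: ✗
txn_id=611: ✗
txn_id=612: ✗
txn_id=613: ✓ → 1512
usd_sum2 = 91 + 4070 + 386 + 3387 + 1512 = 9446

usd_sum=12831, usd_sum2=9446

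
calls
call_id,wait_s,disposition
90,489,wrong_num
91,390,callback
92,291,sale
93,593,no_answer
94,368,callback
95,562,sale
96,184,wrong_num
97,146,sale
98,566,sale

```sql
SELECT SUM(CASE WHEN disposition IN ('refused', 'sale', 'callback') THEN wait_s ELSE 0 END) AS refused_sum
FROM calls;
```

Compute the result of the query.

call_id=90: ✗
call_id=91: ✓ → 390
call_id=92: ✓ → 291
call_id=93: ✗
call_id=94: ✓ → 368
call_id=95: ✓ → 562
call_id=96: ✗
call_id=97: ✓ → 146
call_id=98: ✓ → 566
refused_sum = 390 + 291 + 368 + 562 + 146 + 566 = 2323

2323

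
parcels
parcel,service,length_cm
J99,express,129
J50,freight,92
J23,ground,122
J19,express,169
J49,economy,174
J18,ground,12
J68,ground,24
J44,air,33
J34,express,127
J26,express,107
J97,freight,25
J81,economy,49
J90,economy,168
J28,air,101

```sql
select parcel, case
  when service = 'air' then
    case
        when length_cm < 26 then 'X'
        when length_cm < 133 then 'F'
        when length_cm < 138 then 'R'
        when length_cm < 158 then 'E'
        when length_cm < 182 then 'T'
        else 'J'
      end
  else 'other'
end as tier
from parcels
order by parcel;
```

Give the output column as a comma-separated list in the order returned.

other, other, other, other, F, other, F, other, other, other, other, other, other, other

parcel=J18: service='ground' → outer ELSE → other
parcel=J19: service='express' → outer ELSE → other
parcel=J23: service='ground' → outer ELSE → other
parcel=J26: service='express' → outer ELSE → other
parcel=J28: service='air' → inner[length_cm < 133] → F
parcel=J34: service='express' → outer ELSE → other
parcel=J44: service='air' → inner[length_cm < 133] → F
parcel=J49: service='economy' → outer ELSE → other
parcel=J50: service='freight' → outer ELSE → other
parcel=J68: service='ground' → outer ELSE → other
parcel=J81: service='economy' → outer ELSE → other
parcel=J90: service='economy' → outer ELSE → other
parcel=J97: service='freight' → outer ELSE → other
parcel=J99: service='express' → outer ELSE → other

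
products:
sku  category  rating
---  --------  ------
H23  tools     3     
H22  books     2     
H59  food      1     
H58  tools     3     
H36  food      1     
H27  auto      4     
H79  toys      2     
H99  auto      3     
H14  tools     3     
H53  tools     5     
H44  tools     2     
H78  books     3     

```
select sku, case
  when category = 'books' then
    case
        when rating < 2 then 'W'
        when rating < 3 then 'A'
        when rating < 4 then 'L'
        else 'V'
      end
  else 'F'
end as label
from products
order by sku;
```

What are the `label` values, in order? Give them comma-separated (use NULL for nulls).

sku=H14: category='tools' → outer ELSE → F
sku=H22: category='books' → inner[rating < 3] → A
sku=H23: category='tools' → outer ELSE → F
sku=H27: category='auto' → outer ELSE → F
sku=H36: category='food' → outer ELSE → F
sku=H44: category='tools' → outer ELSE → F
sku=H53: category='tools' → outer ELSE → F
sku=H58: category='tools' → outer ELSE → F
sku=H59: category='food' → outer ELSE → F
sku=H78: category='books' → inner[rating < 4] → L
sku=H79: category='toys' → outer ELSE → F
sku=H99: category='auto' → outer ELSE → F

F, A, F, F, F, F, F, F, F, L, F, F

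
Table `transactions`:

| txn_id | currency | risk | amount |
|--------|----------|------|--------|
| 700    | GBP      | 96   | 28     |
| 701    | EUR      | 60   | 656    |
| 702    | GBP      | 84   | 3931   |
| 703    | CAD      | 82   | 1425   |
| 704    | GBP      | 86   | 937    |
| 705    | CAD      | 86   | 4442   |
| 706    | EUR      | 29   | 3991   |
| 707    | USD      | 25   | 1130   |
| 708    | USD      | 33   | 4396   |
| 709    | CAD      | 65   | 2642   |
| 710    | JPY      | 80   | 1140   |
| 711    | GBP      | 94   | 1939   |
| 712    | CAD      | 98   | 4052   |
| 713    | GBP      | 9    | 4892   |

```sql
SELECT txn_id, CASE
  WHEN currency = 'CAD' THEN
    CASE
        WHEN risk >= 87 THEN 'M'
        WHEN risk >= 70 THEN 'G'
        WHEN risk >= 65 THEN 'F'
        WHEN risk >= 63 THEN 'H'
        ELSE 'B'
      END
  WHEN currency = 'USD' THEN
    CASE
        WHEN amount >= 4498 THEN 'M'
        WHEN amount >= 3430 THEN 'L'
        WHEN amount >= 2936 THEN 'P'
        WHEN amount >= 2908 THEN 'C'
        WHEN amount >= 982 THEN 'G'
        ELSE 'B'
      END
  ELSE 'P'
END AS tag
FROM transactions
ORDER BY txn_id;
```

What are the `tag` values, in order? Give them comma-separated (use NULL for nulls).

txn_id=700: currency='GBP' → outer ELSE → P
txn_id=701: currency='EUR' → outer ELSE → P
txn_id=702: currency='GBP' → outer ELSE → P
txn_id=703: currency='CAD' → inner[risk >= 70] → G
txn_id=704: currency='GBP' → outer ELSE → P
txn_id=705: currency='CAD' → inner[risk >= 70] → G
txn_id=706: currency='EUR' → outer ELSE → P
txn_id=707: currency='USD' → inner[amount >= 982] → G
txn_id=708: currency='USD' → inner[amount >= 3430] → L
txn_id=709: currency='CAD' → inner[risk >= 65] → F
txn_id=710: currency='JPY' → outer ELSE → P
txn_id=711: currency='GBP' → outer ELSE → P
txn_id=712: currency='CAD' → inner[risk >= 87] → M
txn_id=713: currency='GBP' → outer ELSE → P

P, P, P, G, P, G, P, G, L, F, P, P, M, P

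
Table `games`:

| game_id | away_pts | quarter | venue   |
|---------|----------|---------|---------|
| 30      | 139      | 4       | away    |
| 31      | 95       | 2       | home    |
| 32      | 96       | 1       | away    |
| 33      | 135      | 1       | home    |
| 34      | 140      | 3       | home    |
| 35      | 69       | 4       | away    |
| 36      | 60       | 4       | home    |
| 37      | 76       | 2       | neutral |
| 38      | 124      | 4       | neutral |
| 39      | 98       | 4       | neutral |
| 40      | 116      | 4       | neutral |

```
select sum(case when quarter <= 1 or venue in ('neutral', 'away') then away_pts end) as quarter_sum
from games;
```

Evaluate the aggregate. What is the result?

game_id=30: ✓ → 139
game_id=31: ✗
game_id=32: ✓ → 96
game_id=33: ✓ → 135
game_id=34: ✗
game_id=35: ✓ → 69
game_id=36: ✗
game_id=37: ✓ → 76
game_id=38: ✓ → 124
game_id=39: ✓ → 98
game_id=40: ✓ → 116
quarter_sum = 139 + 96 + 135 + 69 + 76 + 124 + 98 + 116 = 853

853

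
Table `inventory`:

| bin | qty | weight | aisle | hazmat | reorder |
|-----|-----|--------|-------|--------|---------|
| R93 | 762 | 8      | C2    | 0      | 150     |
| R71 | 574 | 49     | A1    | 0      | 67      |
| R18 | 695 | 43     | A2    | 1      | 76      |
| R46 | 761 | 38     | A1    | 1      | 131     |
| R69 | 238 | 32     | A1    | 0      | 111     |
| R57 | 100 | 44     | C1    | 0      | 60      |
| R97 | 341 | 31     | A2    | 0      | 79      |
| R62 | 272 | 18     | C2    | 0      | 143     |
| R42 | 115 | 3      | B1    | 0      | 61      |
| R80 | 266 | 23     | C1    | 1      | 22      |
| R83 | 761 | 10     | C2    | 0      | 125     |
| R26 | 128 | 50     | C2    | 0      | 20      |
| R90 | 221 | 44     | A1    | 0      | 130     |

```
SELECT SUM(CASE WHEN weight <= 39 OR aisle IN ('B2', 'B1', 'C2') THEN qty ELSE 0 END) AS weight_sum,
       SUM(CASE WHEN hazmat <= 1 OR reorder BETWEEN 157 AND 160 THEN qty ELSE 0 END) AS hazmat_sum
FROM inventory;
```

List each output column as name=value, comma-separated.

weight_sum=3644, hazmat_sum=5234

[weight_sum: weight <= 39 OR aisle IN ('B2', 'B1', 'C2')]
bin=R93: ✓ → 762
bin=R71: ✗
bin=R18: ✗
bin=R46: ✓ → 761
bin=R69: ✓ → 238
bin=R57: ✗
bin=R97: ✓ → 341
bin=R62: ✓ → 272
bin=R42: ✓ → 115
bin=R80: ✓ → 266
bin=R83: ✓ → 761
bin=R26: ✓ → 128
bin=R90: ✗
weight_sum = 762 + 761 + 238 + 341 + 272 + 115 + 266 + 761 + 128 = 3644
—
[hazmat_sum: hazmat <= 1 OR reorder BETWEEN 157 AND 160]
bin=R93: ✓ → 762
bin=R71: ✓ → 574
bin=R18: ✓ → 695
bin=R46: ✓ → 761
bin=R69: ✓ → 238
bin=R57: ✓ → 100
bin=R97: ✓ → 341
bin=R62: ✓ → 272
bin=R42: ✓ → 115
bin=R80: ✓ → 266
bin=R83: ✓ → 761
bin=R26: ✓ → 128
bin=R90: ✓ → 221
hazmat_sum = 762 + 574 + 695 + 761 + 238 + 100 + 341 + 272 + 115 + 266 + 761 + 128 + 221 = 5234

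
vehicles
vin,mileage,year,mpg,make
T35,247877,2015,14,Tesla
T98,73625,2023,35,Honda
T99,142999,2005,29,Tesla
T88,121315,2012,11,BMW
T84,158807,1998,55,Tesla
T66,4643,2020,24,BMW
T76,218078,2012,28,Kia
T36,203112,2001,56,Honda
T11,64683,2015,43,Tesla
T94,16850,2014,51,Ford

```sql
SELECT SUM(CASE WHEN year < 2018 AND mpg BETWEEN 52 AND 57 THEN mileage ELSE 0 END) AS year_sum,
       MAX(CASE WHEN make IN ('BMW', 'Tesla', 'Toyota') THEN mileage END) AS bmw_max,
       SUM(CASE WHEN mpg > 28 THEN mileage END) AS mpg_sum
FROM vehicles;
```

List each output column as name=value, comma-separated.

[year_sum: year < 2018 AND mpg BETWEEN 52 AND 57]
vin=T35: ✗
vin=T98: ✗
vin=T99: ✗
vin=T88: ✗
vin=T84: ✓ → 158807
vin=T66: ✗
vin=T76: ✗
vin=T36: ✓ → 203112
vin=T11: ✗
vin=T94: ✗
year_sum = 158807 + 203112 = 361919
—
[bmw_max: make IN ('BMW', 'Tesla', 'Toyota')]
vin=T35: ✓ → 247877
vin=T98: ✗
vin=T99: ✓ → 142999
vin=T88: ✓ → 121315
vin=T84: ✓ → 158807
vin=T66: ✓ → 4643
vin=T76: ✗
vin=T36: ✗
vin=T11: ✓ → 64683
vin=T94: ✗
bmw_max = MAX(247877, 142999, 121315, 158807, 4643, 64683) = 247877
—
[mpg_sum: mpg > 28]
vin=T35: ✗
vin=T98: ✓ → 73625
vin=T99: ✓ → 142999
vin=T88: ✗
vin=T84: ✓ → 158807
vin=T66: ✗
vin=T76: ✗
vin=T36: ✓ → 203112
vin=T11: ✓ → 64683
vin=T94: ✓ → 16850
mpg_sum = 73625 + 142999 + 158807 + 203112 + 64683 + 16850 = 660076

year_sum=361919, bmw_max=247877, mpg_sum=660076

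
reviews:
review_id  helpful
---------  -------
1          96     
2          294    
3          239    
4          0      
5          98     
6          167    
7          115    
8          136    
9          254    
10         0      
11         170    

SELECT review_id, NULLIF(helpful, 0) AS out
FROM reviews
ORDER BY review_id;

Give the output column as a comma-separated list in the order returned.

review_id=1: helpful=96 vs 0: differ → 96
review_id=2: helpful=294 vs 0: differ → 294
review_id=3: helpful=239 vs 0: differ → 239
review_id=4: helpful=0 vs 0: equal → NULL
review_id=5: helpful=98 vs 0: differ → 98
review_id=6: helpful=167 vs 0: differ → 167
review_id=7: helpful=115 vs 0: differ → 115
review_id=8: helpful=136 vs 0: differ → 136
review_id=9: helpful=254 vs 0: differ → 254
review_id=10: helpful=0 vs 0: equal → NULL
review_id=11: helpful=170 vs 0: differ → 170

96, 294, 239, NULL, 98, 167, 115, 136, 254, NULL, 170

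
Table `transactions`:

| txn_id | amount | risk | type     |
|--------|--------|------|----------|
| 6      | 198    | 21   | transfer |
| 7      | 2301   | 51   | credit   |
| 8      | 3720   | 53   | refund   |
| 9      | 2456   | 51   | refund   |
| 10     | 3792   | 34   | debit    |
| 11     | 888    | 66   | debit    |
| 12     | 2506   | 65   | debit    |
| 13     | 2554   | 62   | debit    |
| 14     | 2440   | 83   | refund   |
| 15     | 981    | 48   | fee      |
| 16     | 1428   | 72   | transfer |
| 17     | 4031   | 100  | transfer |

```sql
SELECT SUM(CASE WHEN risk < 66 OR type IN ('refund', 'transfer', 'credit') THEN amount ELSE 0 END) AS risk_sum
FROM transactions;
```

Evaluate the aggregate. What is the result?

txn_id=6: ✓ → 198
txn_id=7: ✓ → 2301
txn_id=8: ✓ → 3720
txn_id=9: ✓ → 2456
txn_id=10: ✓ → 3792
txn_id=11: ✗
txn_id=12: ✓ → 2506
txn_id=13: ✓ → 2554
txn_id=14: ✓ → 2440
txn_id=15: ✓ → 981
txn_id=16: ✓ → 1428
txn_id=17: ✓ → 4031
risk_sum = 198 + 2301 + 3720 + 2456 + 3792 + 2506 + 2554 + 2440 + 981 + 1428 + 4031 = 26407

26407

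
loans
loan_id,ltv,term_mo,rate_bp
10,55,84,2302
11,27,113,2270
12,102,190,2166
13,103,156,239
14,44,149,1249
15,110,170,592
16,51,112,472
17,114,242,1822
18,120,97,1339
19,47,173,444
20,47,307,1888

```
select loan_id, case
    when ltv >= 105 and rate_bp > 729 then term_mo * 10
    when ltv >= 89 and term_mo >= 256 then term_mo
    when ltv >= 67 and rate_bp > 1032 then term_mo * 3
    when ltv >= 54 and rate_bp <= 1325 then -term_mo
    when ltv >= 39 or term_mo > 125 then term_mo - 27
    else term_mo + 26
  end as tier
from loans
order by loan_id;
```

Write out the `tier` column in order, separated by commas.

57, 139, 570, -156, 122, -170, 85, 2420, 970, 146, 280

loan_id=10: ltv >= 39 or term_mo > 125 → 57
loan_id=11: ELSE → 139
loan_id=12: ltv >= 67 and rate_bp > 1032 → 570
loan_id=13: ltv >= 54 and rate_bp <= 1325 → -156
loan_id=14: ltv >= 39 or term_mo > 125 → 122
loan_id=15: ltv >= 54 and rate_bp <= 1325 → -170
loan_id=16: ltv >= 39 or term_mo > 125 → 85
loan_id=17: ltv >= 105 and rate_bp > 729 → 2420
loan_id=18: ltv >= 105 and rate_bp > 729 → 970
loan_id=19: ltv >= 39 or term_mo > 125 → 146
loan_id=20: ltv >= 39 or term_mo > 125 → 280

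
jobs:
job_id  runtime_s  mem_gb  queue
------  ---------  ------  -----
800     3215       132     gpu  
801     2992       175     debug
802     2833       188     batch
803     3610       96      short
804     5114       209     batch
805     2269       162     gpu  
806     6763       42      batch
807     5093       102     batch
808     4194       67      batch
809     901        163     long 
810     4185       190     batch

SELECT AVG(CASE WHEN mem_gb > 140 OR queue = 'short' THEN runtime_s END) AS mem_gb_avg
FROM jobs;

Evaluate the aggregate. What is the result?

job_id=800: ✗
job_id=801: ✓ → 2992
job_id=802: ✓ → 2833
job_id=803: ✓ → 3610
job_id=804: ✓ → 5114
job_id=805: ✓ → 2269
job_id=806: ✗
job_id=807: ✗
job_id=808: ✗
job_id=809: ✓ → 901
job_id=810: ✓ → 4185
mem_gb_avg = (2992 + 2833 + 3610 + 5114 + 2269 + 901 + 4185) / 7 = 3129.1428571429

3129.1428571429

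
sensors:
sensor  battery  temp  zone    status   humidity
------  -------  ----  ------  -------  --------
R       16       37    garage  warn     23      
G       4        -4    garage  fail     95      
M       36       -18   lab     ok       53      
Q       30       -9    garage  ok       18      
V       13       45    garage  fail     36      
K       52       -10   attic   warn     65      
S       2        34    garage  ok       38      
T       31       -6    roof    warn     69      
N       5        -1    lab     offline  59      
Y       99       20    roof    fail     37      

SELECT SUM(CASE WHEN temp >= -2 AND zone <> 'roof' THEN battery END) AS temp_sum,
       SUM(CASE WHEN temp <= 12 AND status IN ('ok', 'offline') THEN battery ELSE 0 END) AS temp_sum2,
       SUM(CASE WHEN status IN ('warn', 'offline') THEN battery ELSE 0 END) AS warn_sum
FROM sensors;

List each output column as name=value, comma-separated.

[temp_sum: temp >= -2 AND zone <> 'roof']
sensor=R: ✓ → 16
sensor=G: ✗
sensor=M: ✗
sensor=Q: ✗
sensor=V: ✓ → 13
sensor=K: ✗
sensor=S: ✓ → 2
sensor=T: ✗
sensor=N: ✓ → 5
sensor=Y: ✗
temp_sum = 16 + 13 + 2 + 5 = 36
—
[temp_sum2: temp <= 12 AND status IN ('ok', 'offline')]
sensor=R: ✗
sensor=G: ✗
sensor=M: ✓ → 36
sensor=Q: ✓ → 30
sensor=V: ✗
sensor=K: ✗
sensor=S: ✗
sensor=T: ✗
sensor=N: ✓ → 5
sensor=Y: ✗
temp_sum2 = 36 + 30 + 5 = 71
—
[warn_sum: status IN ('warn', 'offline')]
sensor=R: ✓ → 16
sensor=G: ✗
sensor=M: ✗
sensor=Q: ✗
sensor=V: ✗
sensor=K: ✓ → 52
sensor=S: ✗
sensor=T: ✓ → 31
sensor=N: ✓ → 5
sensor=Y: ✗
warn_sum = 16 + 52 + 31 + 5 = 104

temp_sum=36, temp_sum2=71, warn_sum=104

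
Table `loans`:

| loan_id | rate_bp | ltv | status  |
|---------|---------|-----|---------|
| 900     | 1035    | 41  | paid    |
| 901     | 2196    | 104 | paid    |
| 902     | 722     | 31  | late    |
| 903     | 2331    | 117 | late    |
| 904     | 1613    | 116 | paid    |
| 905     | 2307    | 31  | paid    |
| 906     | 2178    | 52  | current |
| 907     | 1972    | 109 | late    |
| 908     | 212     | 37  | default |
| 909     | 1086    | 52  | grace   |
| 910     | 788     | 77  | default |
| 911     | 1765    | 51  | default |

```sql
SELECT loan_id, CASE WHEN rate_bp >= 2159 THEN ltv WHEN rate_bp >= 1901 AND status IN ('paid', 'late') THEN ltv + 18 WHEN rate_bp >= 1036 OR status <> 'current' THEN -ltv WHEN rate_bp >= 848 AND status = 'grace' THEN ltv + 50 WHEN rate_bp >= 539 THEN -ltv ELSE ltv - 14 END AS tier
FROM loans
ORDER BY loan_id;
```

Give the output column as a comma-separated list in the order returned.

-41, 104, -31, 117, -116, 31, 52, 127, -37, -52, -77, -51

loan_id=900: rate_bp >= 1036 OR status <> 'current' → -41
loan_id=901: rate_bp >= 2159 → 104
loan_id=902: rate_bp >= 1036 OR status <> 'current' → -31
loan_id=903: rate_bp >= 2159 → 117
loan_id=904: rate_bp >= 1036 OR status <> 'current' → -116
loan_id=905: rate_bp >= 2159 → 31
loan_id=906: rate_bp >= 2159 → 52
loan_id=907: rate_bp >= 1901 AND status IN ('paid', 'late') → 127
loan_id=908: rate_bp >= 1036 OR status <> 'current' → -37
loan_id=909: rate_bp >= 1036 OR status <> 'current' → -52
loan_id=910: rate_bp >= 1036 OR status <> 'current' → -77
loan_id=911: rate_bp >= 1036 OR status <> 'current' → -51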